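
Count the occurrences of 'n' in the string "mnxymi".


Input string: 'mnxymi'
Target character: 'n'
Scan each position: s[1]='n'
Matches found at indices: 1
Total: 1


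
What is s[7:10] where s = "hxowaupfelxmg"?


Input string: 'hxowaupfelxmg'
Operation: slice [7:10]
Extract characters: s[7]='f', s[8]='e', s[9]='l'
Result: fel


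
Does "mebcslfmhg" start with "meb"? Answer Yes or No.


Input string: 'mebcslfmhg'
Prefix to check: 'meb'
First 3 characters of input: 'meb'
Match: True
Result: Yes


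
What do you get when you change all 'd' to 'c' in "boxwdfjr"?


Input string: 'boxwdfjr'
Operation: replace 'd' with 'c'
Positions of 'd': 4
After replacement: boxwcfjr


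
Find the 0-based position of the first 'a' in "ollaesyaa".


Input string: 'ollaesyaa'
Target: 'a'
Scanning left to right: s[0]='o', s[1]='l', s[2]='l', s[3]='a'
First match at index: 3


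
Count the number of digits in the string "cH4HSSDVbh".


Input string: 'cH4HSSDVbh'
Operation: count digit characters (0-9)
Scan: 'c', 'H', '4'(digit), 'H', 'S', 'S', 'D', 'V', 'b', 'h'
Digits found: 1
Result: 1


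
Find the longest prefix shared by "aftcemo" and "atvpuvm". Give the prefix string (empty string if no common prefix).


String 1: 'aftcemo'
String 2: 'atvpuvm'
Compare position by position:
pos 0: 'a' vs 'a' match
pos 1: 'f' vs 't' differ -> stop
Longest common prefix: "a" (length 1)


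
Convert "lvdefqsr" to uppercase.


Input string: 'lvdefqsr'
Operation: convert each letter to uppercase
Mapping: 'l'->'L', 'v'->'V', 'd'->'D', 'e'->'E', 'f'->'F', 'q'->'Q', 's'->'S', 'r'->'R'
Result: LVDEFQSR


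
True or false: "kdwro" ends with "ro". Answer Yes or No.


Input string: 'kdwro'
Suffix to check: 'ro'
Last 2 characters of input: 'ro'
Match: True
Result: Yes


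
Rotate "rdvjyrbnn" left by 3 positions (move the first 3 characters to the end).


Input: 'rdvjyrbnn', shift = 3
Operation: split at index 3 and swap parts
Front part s[0:3] = 'rdv'
Back part s[3:] = 'jyrbnn'
Rotated = back + front = 'jyrbnn' + 'rdv'
Result: jyrbnnrdv


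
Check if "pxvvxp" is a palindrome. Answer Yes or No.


Input string: 'pxvvxp'
Reversed: 'pxvvxp'
Compare pairs: s[0]='p' vs s[5]='p' (match), s[1]='x' vs s[4]='x' (match), s[2]='v' vs s[3]='v' (match)
Palindrome: Yes


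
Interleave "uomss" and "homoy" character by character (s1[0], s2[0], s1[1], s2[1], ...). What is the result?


String 1: 'uomss'
String 2: 'homoy'
Operation: alternate characters
Pairs: 'u'+'h', 'o'+'o', 'm'+'m', 's'+'o', 's'+'y'
Result: uhoommsosy


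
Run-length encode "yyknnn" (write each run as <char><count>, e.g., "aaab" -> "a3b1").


Input: 'yyknnn'
Operation: identify consecutive runs
Runs: 'yy' -> y2, 'k' -> k1, 'nnn' -> n3
Encoded: y2k1n3


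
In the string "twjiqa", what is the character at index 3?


Input string: 'twjiqa'
Operation: get character at index 3
Index mapping: s[0]='t', s[1]='w', s[2]='j', s[3]='i'
Result: 'i'


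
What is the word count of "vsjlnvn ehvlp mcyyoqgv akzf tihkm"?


Input string: 'vsjlnvn ehvlp mcyyoqgv akzf tihkm'
Operation: split by spaces
Words found: 'vsjlnvn', 'ehvlp', 'mcyyoqgv', 'akzf', 'tihkm'
Word count: 5


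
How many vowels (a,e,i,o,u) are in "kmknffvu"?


Input string: 'kmknffvu'
Operation: count vowels (a, e, i, o, u)
Scan: s[0]='k', s[1]='m', s[2]='k', s[3]='n', s[4]='f', s[5]='f', s[6]='v', s[7]='u' (vowel)
Vowels found: 1
Result: 1


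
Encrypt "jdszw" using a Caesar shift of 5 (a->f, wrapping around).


Input: 'jdszw', shift = 5
Operation: for each letter, (position + 5) mod 26
Mapping: 'j'(9+5=14)->'o', 'd'(3+5=8)->'i', 's'(18+5=23)->'x', 'z'(25+5=30, 30 mod 26=4)->'e', 'w'(22+5=27, 27 mod 26=1)->'b'
Result: oixeb


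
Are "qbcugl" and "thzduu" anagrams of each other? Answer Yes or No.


String 1: 'qbcugl' -> sorted: 'bcglqu'
String 2: 'thzduu' -> sorted: 'dhtuuz'
Compare sorted forms: 'bcglqu' != 'dhtuuz'
Anagram: No


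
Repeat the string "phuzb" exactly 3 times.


Input string: 'phuzb'
Operation: repeat 3 times
Concatenation: 'phuzb' + 'phuzb' + 'phuzb'
Result: phuzbphuzbphuzb


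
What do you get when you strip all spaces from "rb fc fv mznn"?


Input string: 'rb fc fv mznn'
Operation: remove all spaces
Words: 'rb', 'fc', 'fv', 'mznn'
Join without spaces: rbfcfvmznn


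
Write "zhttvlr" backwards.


Input string: 'zhttvlr'
Operation: reverse character order
Original order: 'z' -> 'h' -> 't' -> 't' -> 'v' -> 'l' -> 'r'
Reversed order: 'r' -> 'l' -> 'v' -> 't' -> 't' -> 'h' -> 'z'
Result: rlvtthz


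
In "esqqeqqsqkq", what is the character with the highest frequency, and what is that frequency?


Input: 'esqqeqqsqkq'
Operation: tally each character
Counts: 'e':2, 'k':1, 'q':6, 's':2
Maximum: 'q' appears 6 times


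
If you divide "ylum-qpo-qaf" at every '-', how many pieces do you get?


Input string: 'ylum-qpo-qaf'
Delimiter: '-'
Split result: 'ylum', 'qpo', 'qaf'
Number of parts: 3


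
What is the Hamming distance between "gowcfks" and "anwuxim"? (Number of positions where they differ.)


String 1: 'gowcfks'
String 2: 'anwuxim'
Compare each position: pos 0: 'g'!='a', pos 1: 'o'!='n', pos 2: 'w'=='w', pos 3: 'c'!='u', pos 4: 'f'!='x', pos 5: 'k'!='i', pos 6: 's'!='m'
Differing positions: 6
Hamming distance: 6


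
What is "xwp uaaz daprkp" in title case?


Input string: 'xwp uaaz daprkp'
Operation: capitalize first letter of each word
Word transformations: 'xwp'->'Xwp', 'uaaz'->'Uaaz', 'daprkp'->'Daprkp'
Result: Xwp Uaaz Daprkp


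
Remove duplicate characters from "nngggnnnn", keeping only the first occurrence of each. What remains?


Input: 'nngggnnnn'
Operation: keep first occurrence of each character
Scan: s[0]='n' new -> keep; s[1]='n' seen -> skip; s[2]='g' new -> keep; s[3]='g' seen -> skip; s[4]='g' seen -> skip; s[5]='n' seen -> skip; s[6]='n' seen -> skip; s[7]='n' seen -> skip; s[8]='n' seen -> skip
Result: ng


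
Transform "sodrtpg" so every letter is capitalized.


Input string: 'sodrtpg'
Operation: convert each letter to uppercase
Mapping: 's'->'S', 'o'->'O', 'd'->'D', 'r'->'R', 't'->'T', 'p'->'P', 'g'->'G'
Result: SODRTPG


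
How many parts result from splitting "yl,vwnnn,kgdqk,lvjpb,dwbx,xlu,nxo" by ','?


Input string: 'yl,vwnnn,kgdqk,lvjpb,dwbx,xlu,nxo'
Delimiter: ','
Split result: 'yl', 'vwnnn', 'kgdqk', 'lvjpb', 'dwbx', 'xlu', 'nxo'
Number of parts: 7


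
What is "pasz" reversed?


Input string: 'pasz'
Operation: reverse character order
Original order: 'p' -> 'a' -> 's' -> 'z'
Reversed order: 'z' -> 's' -> 'a' -> 'p'
Result: zsap


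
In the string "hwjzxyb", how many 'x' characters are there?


Input string: 'hwjzxyb'
Target character: 'x'
Scan each position: s[4]='x'
Matches found at indices: 4
Total: 1


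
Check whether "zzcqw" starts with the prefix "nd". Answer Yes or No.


Input string: 'zzcqw'
Prefix to check: 'nd'
First 2 characters of input: 'zz'
Match: False
Result: No


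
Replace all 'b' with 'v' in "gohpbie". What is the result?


Input string: 'gohpbie'
Operation: replace 'b' with 'v'
Positions of 'b': 4
After replacement: gohpvie


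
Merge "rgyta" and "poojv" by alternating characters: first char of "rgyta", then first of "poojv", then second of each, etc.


String 1: 'rgyta'
String 2: 'poojv'
Operation: alternate characters
Pairs: 'r'+'p', 'g'+'o', 'y'+'o', 't'+'j', 'a'+'v'
Result: rpgoyotjav


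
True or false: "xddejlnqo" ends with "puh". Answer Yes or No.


Input string: 'xddejlnqo'
Suffix to check: 'puh'
Last 3 characters of input: 'nqo'
Match: False
Result: No


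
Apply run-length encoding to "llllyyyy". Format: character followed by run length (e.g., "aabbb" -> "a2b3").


Input: 'llllyyyy'
Operation: identify consecutive runs
Runs: 'llll' -> l4, 'yyyy' -> y4
Encoded: l4y4


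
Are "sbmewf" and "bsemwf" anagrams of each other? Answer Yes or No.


String 1: 'sbmewf' -> sorted: 'befmsw'
String 2: 'bsemwf' -> sorted: 'befmsw'
Compare sorted forms: 'befmsw' == 'befmsw'
Anagram: Yes


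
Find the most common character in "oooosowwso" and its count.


Input: 'oooosowwso'
Operation: tally each character
Counts: 'o':6, 's':2, 'w':2
Maximum: 'o' appears 6 times


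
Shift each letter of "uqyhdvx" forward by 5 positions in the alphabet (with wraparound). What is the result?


Input: 'uqyhdvx', shift = 5
Operation: for each letter, (position + 5) mod 26
Mapping: 'u'(20+5=25)->'z', 'q'(16+5=21)->'v', 'y'(24+5=29, 29 mod 26=3)->'d', 'h'(7+5=12)->'m', 'd'(3+5=8)->'i', 'v'(21+5=26, 26 mod 26=0)->'a', 'x'(23+5=28, 28 mod 26=2)->'c'
Result: zvdmiac


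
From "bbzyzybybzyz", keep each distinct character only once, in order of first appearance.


Input: 'bbzyzybybzyz'
Operation: keep first occurrence of each character
Scan: s[0]='b' new -> keep; s[1]='b' seen -> skip; s[2]='z' new -> keep; s[3]='y' new -> keep; s[4]='z' seen -> skip; s[5]='y' seen -> skip; s[6]='b' seen -> skip; s[7]='y' seen -> skip; s[8]='b' seen -> skip; s[9]='z' seen -> skip; s[10]='y' seen -> skip; s[11]='z' seen -> skip
Result: bzy


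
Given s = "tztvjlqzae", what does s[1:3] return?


Input string: 'tztvjlqzae'
Operation: slice [1:3]
Extract characters: s[1]='z', s[2]='t'
Result: zt


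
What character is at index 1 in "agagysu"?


Input string: 'agagysu'
Operation: get character at index 1
Index mapping: s[0]='a', s[1]='g'
Result: 'g'


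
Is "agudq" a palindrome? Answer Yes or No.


Input string: 'agudq'
Reversed: 'qduga'
Compare pairs: s[0]='a' vs s[4]='q' (mismatch), s[1]='g' vs s[3]='d' (mismatch)
Palindrome: No


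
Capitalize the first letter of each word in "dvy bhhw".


Input string: 'dvy bhhw'
Operation: capitalize first letter of each word
Word transformations: 'dvy'->'Dvy', 'bhhw'->'Bhhw'
Result: Dvy Bhhw


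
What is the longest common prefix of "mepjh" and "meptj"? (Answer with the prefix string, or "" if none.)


String 1: 'mepjh'
String 2: 'meptj'
Compare position by position:
pos 0: 'm' vs 'm' match
pos 1: 'e' vs 'e' match
pos 2: 'p' vs 'p' match
pos 3: 'j' vs 't' differ -> stop
Longest common prefix: "mep" (length 3)


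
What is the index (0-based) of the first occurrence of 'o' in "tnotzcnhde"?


Input string: 'tnotzcnhde'
Target: 'o'
Scanning left to right: s[0]='t', s[1]='n', s[2]='o'
First match at index: 2


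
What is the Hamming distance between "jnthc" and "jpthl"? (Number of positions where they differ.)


String 1: 'jnthc'
String 2: 'jpthl'
Compare each position: pos 0: 'j'=='j', pos 1: 'n'!='p', pos 2: 't'=='t', pos 3: 'h'=='h', pos 4: 'c'!='l'
Differing positions: 2
Hamming distance: 2


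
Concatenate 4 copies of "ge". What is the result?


Input string: 'ge'
Operation: repeat 4 times
Concatenation: 'ge' + 'ge' + 'ge' + 'ge'
Result: gegegege


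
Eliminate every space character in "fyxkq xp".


Input string: 'fyxkq xp'
Operation: remove all spaces
Words: 'fyxkq', 'xp'
Join without spaces: fyxkqxp


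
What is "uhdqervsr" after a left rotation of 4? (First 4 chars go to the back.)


Input: 'uhdqervsr', shift = 4
Operation: split at index 4 and swap parts
Front part s[0:4] = 'uhdq'
Back part s[4:] = 'ervsr'
Rotated = back + front = 'ervsr' + 'uhdq'
Result: ervsruhdq


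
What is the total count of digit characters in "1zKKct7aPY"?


Input string: '1zKKct7aPY'
Operation: count digit characters (0-9)
Scan: '1'(digit), 'z', 'K', 'K', 'c', 't', '7'(digit), 'a', 'P', 'Y'
Digits found: 2
Result: 2


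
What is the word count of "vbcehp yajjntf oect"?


Input string: 'vbcehp yajjntf oect'
Operation: split by spaces
Words found: 'vbcehp', 'yajjntf', 'oect'
Word count: 3


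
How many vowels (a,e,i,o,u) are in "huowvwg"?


Input string: 'huowvwg'
Operation: count vowels (a, e, i, o, u)
Scan: s[0]='h', s[1]='u' (vowel), s[2]='o' (vowel), s[3]='w', s[4]='v', s[5]='w', s[6]='g'
Vowels found: 2
Result: 2


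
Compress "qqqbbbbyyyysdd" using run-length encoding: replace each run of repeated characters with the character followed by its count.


Input: 'qqqbbbbyyyysdd'
Operation: identify consecutive runs
Runs: 'qqq' -> q3, 'bbbb' -> b4, 'yyyy' -> y4, 's' -> s1, 'dd' -> d2
Encoded: q3b4y4s1d2


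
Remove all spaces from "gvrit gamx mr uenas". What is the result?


Input string: 'gvrit gamx mr uenas'
Operation: remove all spaces
Words: 'gvrit', 'gamx', 'mr', 'uenas'
Join without spaces: gvritgamxmruenas


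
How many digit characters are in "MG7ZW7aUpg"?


Input string: 'MG7ZW7aUpg'
Operation: count digit characters (0-9)
Scan: 'M', 'G', '7'(digit), 'Z', 'W', '7'(digit), 'a', 'U', 'p', 'g'
Digits found: 2
Result: 2


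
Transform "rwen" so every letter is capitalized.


Input string: 'rwen'
Operation: convert each letter to uppercase
Mapping: 'r'->'R', 'w'->'W', 'e'->'E', 'n'->'N'
Result: RWEN


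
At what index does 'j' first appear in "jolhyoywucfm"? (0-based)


Input string: 'jolhyoywucfm'
Target: 'j'
Scanning left to right: s[0]='j'
First match at index: 0


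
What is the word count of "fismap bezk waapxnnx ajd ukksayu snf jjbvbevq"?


Input string: 'fismap bezk waapxnnx ajd ukksayu snf jjbvbevq'
Operation: split by spaces
Words found: 'fismap', 'bezk', 'waapxnnx', 'ajd', 'ukksayu', 'snf', 'jjbvbevq'
Word count: 7


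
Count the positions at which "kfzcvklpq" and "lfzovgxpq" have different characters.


String 1: 'kfzcvklpq'
String 2: 'lfzovgxpq'
Compare each position: pos 0: 'k'!='l', pos 1: 'f'=='f', pos 2: 'z'=='z', pos 3: 'c'!='o', pos 4: 'v'=='v', pos 5: 'k'!='g', pos 6: 'l'!='x', pos 7: 'p'=='p', pos 8: 'q'=='q'
Differing positions: 4
Hamming distance: 4


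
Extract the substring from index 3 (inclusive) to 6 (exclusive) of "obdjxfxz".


Input string: 'obdjxfxz'
Operation: slice [3:6]
Extract characters: s[3]='j', s[4]='x', s[5]='f'
Result: jxf


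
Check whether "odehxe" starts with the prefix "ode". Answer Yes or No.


Input string: 'odehxe'
Prefix to check: 'ode'
First 3 characters of input: 'ode'
Match: True
Result: Yes


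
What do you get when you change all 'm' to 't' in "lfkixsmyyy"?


Input string: 'lfkixsmyyy'
Operation: replace 'm' with 't'
Positions of 'm': 6
After replacement: lfkixstyyy


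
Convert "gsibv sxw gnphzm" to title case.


Input string: 'gsibv sxw gnphzm'
Operation: capitalize first letter of each word
Word transformations: 'gsibv'->'Gsibv', 'sxw'->'Sxw', 'gnphzm'->'Gnphzm'
Result: Gsibv Sxw Gnphzm


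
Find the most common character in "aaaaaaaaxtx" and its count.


Input: 'aaaaaaaaxtx'
Operation: tally each character
Counts: 'a':8, 't':1, 'x':2
Maximum: 'a' appears 8 times


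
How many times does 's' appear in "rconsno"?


Input string: 'rconsno'
Target character: 's'
Scan each position: s[4]='s'
Matches found at indices: 4
Total: 1


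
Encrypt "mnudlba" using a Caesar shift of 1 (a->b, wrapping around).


Input: 'mnudlba', shift = 1
Operation: for each letter, (position + 1) mod 26
Mapping: 'm'(12+1=13)->'n', 'n'(13+1=14)->'o', 'u'(20+1=21)->'v', 'd'(3+1=4)->'e', 'l'(11+1=12)->'m', 'b'(1+1=2)->'c', 'a'(0+1=1)->'b'
Result: novemcb


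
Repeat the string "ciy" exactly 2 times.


Input string: 'ciy'
Operation: repeat 2 times
Concatenation: 'ciy' + 'ciy'
Result: ciyciy


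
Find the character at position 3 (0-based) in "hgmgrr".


Input string: 'hgmgrr'
Operation: get character at index 3
Index mapping: s[0]='h', s[1]='g', s[2]='m', s[3]='g'
Result: 'g'


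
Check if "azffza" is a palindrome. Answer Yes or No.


Input string: 'azffza'
Reversed: 'azffza'
Compare pairs: s[0]='a' vs s[5]='a' (match), s[1]='z' vs s[4]='z' (match), s[2]='f' vs s[3]='f' (match)
Palindrome: Yes


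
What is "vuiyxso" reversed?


Input string: 'vuiyxso'
Operation: reverse character order
Original order: 'v' -> 'u' -> 'i' -> 'y' -> 'x' -> 's' -> 'o'
Reversed order: 'o' -> 's' -> 'x' -> 'y' -> 'i' -> 'u' -> 'v'
Result: osxyiuv


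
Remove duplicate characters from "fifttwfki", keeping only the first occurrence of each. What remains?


Input: 'fifttwfki'
Operation: keep first occurrence of each character
Scan: s[0]='f' new -> keep; s[1]='i' new -> keep; s[2]='f' seen -> skip; s[3]='t' new -> keep; s[4]='t' seen -> skip; s[5]='w' new -> keep; s[6]='f' seen -> skip; s[7]='k' new -> keep; s[8]='i' seen -> skip
Result: fitwk


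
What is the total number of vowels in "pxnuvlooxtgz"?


Input string: 'pxnuvlooxtgz'
Operation: count vowels (a, e, i, o, u)
Scan: s[0]='p', s[1]='x', s[2]='n', s[3]='u' (vowel), s[4]='v', s[5]='l', s[6]='o' (vowel), s[7]='o' (vowel), s[8]='x', s[9]='t', s[10]='g', s[11]='z'
Vowels found: 3
Result: 3


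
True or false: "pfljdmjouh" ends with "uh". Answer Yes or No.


Input string: 'pfljdmjouh'
Suffix to check: 'uh'
Last 2 characters of input: 'uh'
Match: True
Result: Yes


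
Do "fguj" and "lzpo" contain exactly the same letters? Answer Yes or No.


String 1: 'fguj' -> sorted: 'fgju'
String 2: 'lzpo' -> sorted: 'lopz'
Compare sorted forms: 'fgju' != 'lopz'
Anagram: No


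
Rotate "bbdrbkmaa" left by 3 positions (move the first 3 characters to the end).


Input: 'bbdrbkmaa', shift = 3
Operation: split at index 3 and swap parts
Front part s[0:3] = 'bbd'
Back part s[3:] = 'rbkmaa'
Rotated = back + front = 'rbkmaa' + 'bbd'
Result: rbkmaabbd


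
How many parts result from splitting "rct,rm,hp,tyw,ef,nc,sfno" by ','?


Input string: 'rct,rm,hp,tyw,ef,nc,sfno'
Delimiter: ','
Split result: 'rct', 'rm', 'hp', 'tyw', 'ef', 'nc', 'sfno'
Number of parts: 7


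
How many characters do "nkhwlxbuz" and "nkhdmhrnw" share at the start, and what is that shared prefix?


String 1: 'nkhwlxbuz'
String 2: 'nkhdmhrnw'
Compare position by position:
pos 0: 'n' vs 'n' match
pos 1: 'k' vs 'k' match
pos 2: 'h' vs 'h' match
pos 3: 'w' vs 'd' differ -> stop
Longest common prefix: "nkh" (length 3)


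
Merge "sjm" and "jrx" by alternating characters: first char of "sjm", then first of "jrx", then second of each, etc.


String 1: 'sjm'
String 2: 'jrx'
Operation: alternate characters
Pairs: 's'+'j', 'j'+'r', 'm'+'x'
Result: sjjrmx


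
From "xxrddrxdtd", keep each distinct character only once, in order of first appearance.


Input: 'xxrddrxdtd'
Operation: keep first occurrence of each character
Scan: s[0]='x' new -> keep; s[1]='x' seen -> skip; s[2]='r' new -> keep; s[3]='d' new -> keep; s[4]='d' seen -> skip; s[5]='r' seen -> skip; s[6]='x' seen -> skip; s[7]='d' seen -> skip; s[8]='t' new -> keep; s[9]='d' seen -> skip
Result: xrdt


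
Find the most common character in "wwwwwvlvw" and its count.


Input: 'wwwwwvlvw'
Operation: tally each character
Counts: 'l':1, 'v':2, 'w':6
Maximum: 'w' appears 6 times


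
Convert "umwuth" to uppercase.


Input string: 'umwuth'
Operation: convert each letter to uppercase
Mapping: 'u'->'U', 'm'->'M', 'w'->'W', 'u'->'U', 't'->'T', 'h'->'H'
Result: UMWUTH


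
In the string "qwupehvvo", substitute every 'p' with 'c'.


Input string: 'qwupehvvo'
Operation: replace 'p' with 'c'
Positions of 'p': 3
After replacement: qwucehvvo


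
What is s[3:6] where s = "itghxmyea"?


Input string: 'itghxmyea'
Operation: slice [3:6]
Extract characters: s[3]='h', s[4]='x', s[5]='m'
Result: hxm


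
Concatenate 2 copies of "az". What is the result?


Input string: 'az'
Operation: repeat 2 times
Concatenation: 'az' + 'az'
Result: azaz


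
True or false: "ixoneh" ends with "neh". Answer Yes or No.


Input string: 'ixoneh'
Suffix to check: 'neh'
Last 3 characters of input: 'neh'
Match: True
Result: Yes


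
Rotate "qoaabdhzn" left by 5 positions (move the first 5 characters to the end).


Input: 'qoaabdhzn', shift = 5
Operation: split at index 5 and swap parts
Front part s[0:5] = 'qoaab'
Back part s[5:] = 'dhzn'
Rotated = back + front = 'dhzn' + 'qoaab'
Result: dhznqoaab


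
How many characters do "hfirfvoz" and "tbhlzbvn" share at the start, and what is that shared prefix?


String 1: 'hfirfvoz'
String 2: 'tbhlzbvn'
Compare position by position:
pos 0: 'h' vs 't' differ -> stop
Longest common prefix: "" (length 0)


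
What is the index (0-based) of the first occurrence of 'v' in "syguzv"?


Input string: 'syguzv'
Target: 'v'
Scanning left to right: s[0]='s', s[1]='y', s[2]='g', s[3]='u', s[4]='z', s[5]='v'
First match at index: 5


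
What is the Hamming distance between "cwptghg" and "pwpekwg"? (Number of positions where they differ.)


String 1: 'cwptghg'
String 2: 'pwpekwg'
Compare each position: pos 0: 'c'!='p', pos 1: 'w'=='w', pos 2: 'p'=='p', pos 3: 't'!='e', pos 4: 'g'!='k', pos 5: 'h'!='w', pos 6: 'g'=='g'
Differing positions: 4
Hamming distance: 4


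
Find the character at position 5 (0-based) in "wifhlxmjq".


Input string: 'wifhlxmjq'
Operation: get character at index 5
Index mapping: s[0]='w', s[1]='i', s[2]='f', s[3]='h', s[4]='l', s[5]='x'
Result: 'x'


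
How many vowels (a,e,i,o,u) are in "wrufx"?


Input string: 'wrufx'
Operation: count vowels (a, e, i, o, u)
Scan: s[0]='w', s[1]='r', s[2]='u' (vowel), s[3]='f', s[4]='x'
Vowels found: 1
Result: 1


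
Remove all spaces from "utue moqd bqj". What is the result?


Input string: 'utue moqd bqj'
Operation: remove all spaces
Words: 'utue', 'moqd', 'bqj'
Join without spaces: utuemoqdbqj


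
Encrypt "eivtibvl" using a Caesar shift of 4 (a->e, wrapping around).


Input: 'eivtibvl', shift = 4
Operation: for each letter, (position + 4) mod 26
Mapping: 'e'(4+4=8)->'i', 'i'(8+4=12)->'m', 'v'(21+4=25)->'z', 't'(19+4=23)->'x', 'i'(8+4=12)->'m', 'b'(1+4=5)->'f', 'v'(21+4=25)->'z', 'l'(11+4=15)->'p'
Result: imzxmfzp


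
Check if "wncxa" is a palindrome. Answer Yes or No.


Input string: 'wncxa'
Reversed: 'axcnw'
Compare pairs: s[0]='w' vs s[4]='a' (mismatch), s[1]='n' vs s[3]='x' (mismatch)
Palindrome: No


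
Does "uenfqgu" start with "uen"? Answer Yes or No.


Input string: 'uenfqgu'
Prefix to check: 'uen'
First 3 characters of input: 'uen'
Match: True
Result: Yes


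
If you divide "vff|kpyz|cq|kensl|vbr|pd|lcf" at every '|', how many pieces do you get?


Input string: 'vff|kpyz|cq|kensl|vbr|pd|lcf'
Delimiter: '|'
Split result: 'vff', 'kpyz', 'cq', 'kensl', 'vbr', 'pd', 'lcf'
Number of parts: 7


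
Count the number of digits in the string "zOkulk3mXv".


Input string: 'zOkulk3mXv'
Operation: count digit characters (0-9)
Scan: 'z', 'O', 'k', 'u', 'l', 'k', '3'(digit), 'm', 'X', 'v'
Digits found: 1
Result: 1


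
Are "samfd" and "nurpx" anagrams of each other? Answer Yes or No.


String 1: 'samfd' -> sorted: 'adfms'
String 2: 'nurpx' -> sorted: 'nprux'
Compare sorted forms: 'adfms' != 'nprux'
Anagram: No


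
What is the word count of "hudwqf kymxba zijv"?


Input string: 'hudwqf kymxba zijv'
Operation: split by spaces
Words found: 'hudwqf', 'kymxba', 'zijv'
Word count: 3


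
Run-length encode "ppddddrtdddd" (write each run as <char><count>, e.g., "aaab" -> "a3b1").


Input: 'ppddddrtdddd'
Operation: identify consecutive runs
Runs: 'pp' -> p2, 'dddd' -> d4, 'r' -> r1, 't' -> t1, 'dddd' -> d4
Encoded: p2d4r1t1d4


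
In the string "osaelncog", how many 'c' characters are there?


Input string: 'osaelncog'
Target character: 'c'
Scan each position: s[6]='c'
Matches found at indices: 6
Total: 1


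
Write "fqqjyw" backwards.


Input string: 'fqqjyw'
Operation: reverse character order
Original order: 'f' -> 'q' -> 'q' -> 'j' -> 'y' -> 'w'
Reversed order: 'w' -> 'y' -> 'j' -> 'q' -> 'q' -> 'f'
Result: wyjqqf


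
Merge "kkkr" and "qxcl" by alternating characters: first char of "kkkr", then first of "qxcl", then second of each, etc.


String 1: 'kkkr'
String 2: 'qxcl'
Operation: alternate characters
Pairs: 'k'+'q', 'k'+'x', 'k'+'c', 'r'+'l'
Result: kqkxkcrl


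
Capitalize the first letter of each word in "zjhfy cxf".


Input string: 'zjhfy cxf'
Operation: capitalize first letter of each word
Word transformations: 'zjhfy'->'Zjhfy', 'cxf'->'Cxf'
Result: Zjhfy Cxf


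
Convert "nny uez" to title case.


Input string: 'nny uez'
Operation: capitalize first letter of each word
Word transformations: 'nny'->'Nny', 'uez'->'Uez'
Result: Nny Uez


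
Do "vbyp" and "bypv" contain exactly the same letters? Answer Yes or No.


String 1: 'vbyp' -> sorted: 'bpvy'
String 2: 'bypv' -> sorted: 'bpvy'
Compare sorted forms: 'bpvy' == 'bpvy'
Anagram: Yes


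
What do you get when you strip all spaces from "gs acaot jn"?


Input string: 'gs acaot jn'
Operation: remove all spaces
Words: 'gs', 'acaot', 'jn'
Join without spaces: gsacaotjn


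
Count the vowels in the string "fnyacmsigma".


Input string: 'fnyacmsigma'
Operation: count vowels (a, e, i, o, u)
Scan: s[0]='f', s[1]='n', s[2]='y', s[3]='a' (vowel), s[4]='c', s[5]='m', s[6]='s', s[7]='i' (vowel), s[8]='g', s[9]='m', s[10]='a' (vowel)
Vowels found: 3
Result: 3


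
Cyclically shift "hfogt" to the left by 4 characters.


Input: 'hfogt', shift = 4
Operation: split at index 4 and swap parts
Front part s[0:4] = 'hfog'
Back part s[4:] = 't'
Rotated = back + front = 't' + 'hfog'
Result: thfog


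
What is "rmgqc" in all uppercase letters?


Input string: 'rmgqc'
Operation: convert each letter to uppercase
Mapping: 'r'->'R', 'm'->'M', 'g'->'G', 'q'->'Q', 'c'->'C'
Result: RMGQC


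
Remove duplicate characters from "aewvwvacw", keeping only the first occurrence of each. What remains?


Input: 'aewvwvacw'
Operation: keep first occurrence of each character
Scan: s[0]='a' new -> keep; s[1]='e' new -> keep; s[2]='w' new -> keep; s[3]='v' new -> keep; s[4]='w' seen -> skip; s[5]='v' seen -> skip; s[6]='a' seen -> skip; s[7]='c' new -> keep; s[8]='w' seen -> skip
Result: aewvc


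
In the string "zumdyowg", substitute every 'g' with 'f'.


Input string: 'zumdyowg'
Operation: replace 'g' with 'f'
Positions of 'g': 7
After replacement: zumdyowf


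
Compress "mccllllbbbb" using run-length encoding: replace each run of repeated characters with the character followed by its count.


Input: 'mccllllbbbb'
Operation: identify consecutive runs
Runs: 'm' -> m1, 'cc' -> c2, 'llll' -> l4, 'bbbb' -> b4
Encoded: m1c2l4b4


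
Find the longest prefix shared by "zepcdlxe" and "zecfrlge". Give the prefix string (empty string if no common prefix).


String 1: 'zepcdlxe'
String 2: 'zecfrlge'
Compare position by position:
pos 0: 'z' vs 'z' match
pos 1: 'e' vs 'e' match
pos 2: 'p' vs 'c' differ -> stop
Longest common prefix: "ze" (length 2)


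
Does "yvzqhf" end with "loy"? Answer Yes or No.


Input string: 'yvzqhf'
Suffix to check: 'loy'
Last 3 characters of input: 'qhf'
Match: False
Result: No


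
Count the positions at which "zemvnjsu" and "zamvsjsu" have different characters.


String 1: 'zemvnjsu'
String 2: 'zamvsjsu'
Compare each position: pos 0: 'z'=='z', pos 1: 'e'!='a', pos 2: 'm'=='m', pos 3: 'v'=='v', pos 4: 'n'!='s', pos 5: 'j'=='j', pos 6: 's'=='s', pos 7: 'u'=='u'
Differing positions: 2
Hamming distance: 2


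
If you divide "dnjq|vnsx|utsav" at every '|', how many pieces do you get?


Input string: 'dnjq|vnsx|utsav'
Delimiter: '|'
Split result: 'dnjq', 'vnsx', 'utsav'
Number of parts: 3


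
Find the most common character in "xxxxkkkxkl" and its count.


Input: 'xxxxkkkxkl'
Operation: tally each character
Counts: 'k':4, 'l':1, 'x':5
Maximum: 'x' appears 5 times


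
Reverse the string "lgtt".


Input string: 'lgtt'
Operation: reverse character order
Original order: 'l' -> 'g' -> 't' -> 't'
Reversed order: 't' -> 't' -> 'g' -> 'l'
Result: ttgl


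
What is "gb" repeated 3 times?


Input string: 'gb'
Operation: repeat 3 times
Concatenation: 'gb' + 'gb' + 'gb'
Result: gbgbgb


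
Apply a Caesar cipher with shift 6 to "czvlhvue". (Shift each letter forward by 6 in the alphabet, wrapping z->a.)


Input: 'czvlhvue', shift = 6
Operation: for each letter, (position + 6) mod 26
Mapping: 'c'(2+6=8)->'i', 'z'(25+6=31, 31 mod 26=5)->'f', 'v'(21+6=27, 27 mod 26=1)->'b', 'l'(11+6=17)->'r', 'h'(7+6=13)->'n', 'v'(21+6=27, 27 mod 26=1)->'b', 'u'(20+6=26, 26 mod 26=0)->'a', 'e'(4+6=10)->'k'
Result: ifbrnbak


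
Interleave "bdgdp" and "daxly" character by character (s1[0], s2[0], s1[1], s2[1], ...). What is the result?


String 1: 'bdgdp'
String 2: 'daxly'
Operation: alternate characters
Pairs: 'b'+'d', 'd'+'a', 'g'+'x', 'd'+'l', 'p'+'y'
Result: bddagxdlpy


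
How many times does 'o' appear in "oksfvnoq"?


Input string: 'oksfvnoq'
Target character: 'o'
Scan each position: s[0]='o', s[6]='o'
Matches found at indices: 0, 6
Total: 2


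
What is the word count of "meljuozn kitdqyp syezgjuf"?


Input string: 'meljuozn kitdqyp syezgjuf'
Operation: split by spaces
Words found: 'meljuozn', 'kitdqyp', 'syezgjuf'
Word count: 3


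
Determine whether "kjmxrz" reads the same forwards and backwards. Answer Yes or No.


Input string: 'kjmxrz'
Reversed: 'zrxmjk'
Compare pairs: s[0]='k' vs s[5]='z' (mismatch), s[1]='j' vs s[4]='r' (mismatch), s[2]='m' vs s[3]='x' (mismatch)
Palindrome: No


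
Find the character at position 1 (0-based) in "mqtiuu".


Input string: 'mqtiuu'
Operation: get character at index 1
Index mapping: s[0]='m', s[1]='q'
Result: 'q'


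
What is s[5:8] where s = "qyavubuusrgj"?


Input string: 'qyavubuusrgj'
Operation: slice [5:8]
Extract characters: s[5]='b', s[6]='u', s[7]='u'
Result: buu


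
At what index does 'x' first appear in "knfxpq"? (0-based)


Input string: 'knfxpq'
Target: 'x'
Scanning left to right: s[0]='k', s[1]='n', s[2]='f', s[3]='x'
First match at index: 3


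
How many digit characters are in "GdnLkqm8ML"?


Input string: 'GdnLkqm8ML'
Operation: count digit characters (0-9)
Scan: 'G', 'd', 'n', 'L', 'k', 'q', 'm', '8'(digit), 'M', 'L'
Digits found: 1
Result: 1


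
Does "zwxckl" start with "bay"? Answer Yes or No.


Input string: 'zwxckl'
Prefix to check: 'bay'
First 3 characters of input: 'zwx'
Match: False
Result: No


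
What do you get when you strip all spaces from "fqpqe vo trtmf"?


Input string: 'fqpqe vo trtmf'
Operation: remove all spaces
Words: 'fqpqe', 'vo', 'trtmf'
Join without spaces: fqpqevotrtmf


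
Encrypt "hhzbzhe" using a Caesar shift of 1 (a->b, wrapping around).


Input: 'hhzbzhe', shift = 1
Operation: for each letter, (position + 1) mod 26
Mapping: 'h'(7+1=8)->'i', 'h'(7+1=8)->'i', 'z'(25+1=26, 26 mod 26=0)->'a', 'b'(1+1=2)->'c', 'z'(25+1=26, 26 mod 26=0)->'a', 'h'(7+1=8)->'i', 'e'(4+1=5)->'f'
Result: iiacaif


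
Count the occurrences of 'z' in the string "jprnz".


Input string: 'jprnz'
Target character: 'z'
Scan each position: s[4]='z'
Matches found at indices: 4
Total: 1


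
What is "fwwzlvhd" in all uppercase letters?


Input string: 'fwwzlvhd'
Operation: convert each letter to uppercase
Mapping: 'f'->'F', 'w'->'W', 'w'->'W', 'z'->'Z', 'l'->'L', 'v'->'V', 'h'->'H', 'd'->'D'
Result: FWWZLVHD


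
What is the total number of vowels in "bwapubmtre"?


Input string: 'bwapubmtre'
Operation: count vowels (a, e, i, o, u)
Scan: s[0]='b', s[1]='w', s[2]='a' (vowel), s[3]='p', s[4]='u' (vowel), s[5]='b', s[6]='m', s[7]='t', s[8]='r', s[9]='e' (vowel)
Vowels found: 3
Result: 3


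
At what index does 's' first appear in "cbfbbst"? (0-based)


Input string: 'cbfbbst'
Target: 's'
Scanning left to right: s[0]='c', s[1]='b', s[2]='f', s[3]='b', s[4]='b', s[5]='s'
First match at index: 5


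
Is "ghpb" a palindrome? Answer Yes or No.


Input string: 'ghpb'
Reversed: 'bphg'
Compare pairs: s[0]='g' vs s[3]='b' (mismatch), s[1]='h' vs s[2]='p' (mismatch)
Palindrome: No


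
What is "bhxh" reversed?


Input string: 'bhxh'
Operation: reverse character order
Original order: 'b' -> 'h' -> 'x' -> 'h'
Reversed order: 'h' -> 'x' -> 'h' -> 'b'
Result: hxhb


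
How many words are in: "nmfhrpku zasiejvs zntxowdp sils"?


Input string: 'nmfhrpku zasiejvs zntxowdp sils'
Operation: split by spaces
Words found: 'nmfhrpku', 'zasiejvs', 'zntxowdp', 'sils'
Word count: 4


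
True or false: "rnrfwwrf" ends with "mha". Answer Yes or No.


Input string: 'rnrfwwrf'
Suffix to check: 'mha'
Last 3 characters of input: 'wrf'
Match: False
Result: No


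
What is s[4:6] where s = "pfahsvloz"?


Input string: 'pfahsvloz'
Operation: slice [4:6]
Extract characters: s[4]='s', s[5]='v'
Result: sv


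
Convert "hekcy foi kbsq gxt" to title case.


Input string: 'hekcy foi kbsq gxt'
Operation: capitalize first letter of each word
Word transformations: 'hekcy'->'Hekcy', 'foi'->'Foi', 'kbsq'->'Kbsq', 'gxt'->'Gxt'
Result: Hekcy Foi Kbsq Gxt


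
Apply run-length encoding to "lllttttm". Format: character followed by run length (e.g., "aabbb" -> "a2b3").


Input: 'lllttttm'
Operation: identify consecutive runs
Runs: 'lll' -> l3, 'tttt' -> t4, 'm' -> m1
Encoded: l3t4m1


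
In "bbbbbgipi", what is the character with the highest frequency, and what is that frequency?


Input: 'bbbbbgipi'
Operation: tally each character
Counts: 'b':5, 'g':1, 'i':2, 'p':1
Maximum: 'b' appears 5 times


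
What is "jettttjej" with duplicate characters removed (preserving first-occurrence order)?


Input: 'jettttjej'
Operation: keep first occurrence of each character
Scan: s[0]='j' new -> keep; s[1]='e' new -> keep; s[2]='t' new -> keep; s[3]='t' seen -> skip; s[4]='t' seen -> skip; s[5]='t' seen -> skip; s[6]='j' seen -> skip; s[7]='e' seen -> skip; s[8]='j' seen -> skip
Result: jet


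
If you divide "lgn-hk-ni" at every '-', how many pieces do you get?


Input string: 'lgn-hk-ni'
Delimiter: '-'
Split result: 'lgn', 'hk', 'ni'
Number of parts: 3


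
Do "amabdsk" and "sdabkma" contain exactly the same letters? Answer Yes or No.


String 1: 'amabdsk' -> sorted: 'aabdkms'
String 2: 'sdabkma' -> sorted: 'aabdkms'
Compare sorted forms: 'aabdkms' == 'aabdkms'
Anagram: Yes


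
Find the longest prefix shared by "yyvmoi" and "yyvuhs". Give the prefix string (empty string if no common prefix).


String 1: 'yyvmoi'
String 2: 'yyvuhs'
Compare position by position:
pos 0: 'y' vs 'y' match
pos 1: 'y' vs 'y' match
pos 2: 'v' vs 'v' match
pos 3: 'm' vs 'u' differ -> stop
Longest common prefix: "yyv" (length 3)


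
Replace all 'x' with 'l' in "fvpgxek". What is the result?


Input string: 'fvpgxek'
Operation: replace 'x' with 'l'
Positions of 'x': 4
After replacement: fvpglek


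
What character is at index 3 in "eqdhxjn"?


Input string: 'eqdhxjn'
Operation: get character at index 3
Index mapping: s[0]='e', s[1]='q', s[2]='d', s[3]='h'
Result: 'h'


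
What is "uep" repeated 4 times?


Input string: 'uep'
Operation: repeat 4 times
Concatenation: 'uep' + 'uep' + 'uep' + 'uep'
Result: uepuepuepuep


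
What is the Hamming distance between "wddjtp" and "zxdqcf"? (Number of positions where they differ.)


String 1: 'wddjtp'
String 2: 'zxdqcf'
Compare each position: pos 0: 'w'!='z', pos 1: 'd'!='x', pos 2: 'd'=='d', pos 3: 'j'!='q', pos 4: 't'!='c', pos 5: 'p'!='f'
Differing positions: 5
Hamming distance: 5


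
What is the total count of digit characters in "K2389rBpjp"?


Input string: 'K2389rBpjp'
Operation: count digit characters (0-9)
Scan: 'K', '2'(digit), '3'(digit), '8'(digit), '9'(digit), 'r', 'B', 'p', 'j', 'p'
Digits found: 4
Result: 4


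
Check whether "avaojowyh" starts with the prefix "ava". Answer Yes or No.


Input string: 'avaojowyh'
Prefix to check: 'ava'
First 3 characters of input: 'ava'
Match: True
Result: Yes


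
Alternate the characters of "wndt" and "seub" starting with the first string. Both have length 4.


String 1: 'wndt'
String 2: 'seub'
Operation: alternate characters
Pairs: 'w'+'s', 'n'+'e', 'd'+'u', 't'+'b'
Result: wsnedutb


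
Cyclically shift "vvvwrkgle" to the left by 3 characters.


Input: 'vvvwrkgle', shift = 3
Operation: split at index 3 and swap parts
Front part s[0:3] = 'vvv'
Back part s[3:] = 'wrkgle'
Rotated = back + front = 'wrkgle' + 'vvv'
Result: wrkglevvv


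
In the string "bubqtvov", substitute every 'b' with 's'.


Input string: 'bubqtvov'
Operation: replace 'b' with 's'
Positions of 'b': 0, 2
After replacement: susqtvov


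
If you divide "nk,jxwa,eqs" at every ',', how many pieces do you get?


Input string: 'nk,jxwa,eqs'
Delimiter: ','
Split result: 'nk', 'jxwa', 'eqs'
Number of parts: 3


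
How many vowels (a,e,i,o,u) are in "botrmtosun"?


Input string: 'botrmtosun'
Operation: count vowels (a, e, i, o, u)
Scan: s[0]='b', s[1]='o' (vowel), s[2]='t', s[3]='r', s[4]='m', s[5]='t', s[6]='o' (vowel), s[7]='s', s[8]='u' (vowel), s[9]='n'
Vowels found: 3
Result: 3


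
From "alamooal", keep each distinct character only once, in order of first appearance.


Input: 'alamooal'
Operation: keep first occurrence of each character
Scan: s[0]='a' new -> keep; s[1]='l' new -> keep; s[2]='a' seen -> skip; s[3]='m' new -> keep; s[4]='o' new -> keep; s[5]='o' seen -> skip; s[6]='a' seen -> skip; s[7]='l' seen -> skip
Result: almo


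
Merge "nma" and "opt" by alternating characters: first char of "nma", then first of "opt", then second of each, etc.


String 1: 'nma'
String 2: 'opt'
Operation: alternate characters
Pairs: 'n'+'o', 'm'+'p', 'a'+'t'
Result: nompat


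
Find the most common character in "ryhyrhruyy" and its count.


Input: 'ryhyrhruyy'
Operation: tally each character
Counts: 'h':2, 'r':3, 'u':1, 'y':4
Maximum: 'y' appears 4 times


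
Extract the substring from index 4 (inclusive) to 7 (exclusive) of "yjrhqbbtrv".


Input string: 'yjrhqbbtrv'
Operation: slice [4:7]
Extract characters: s[4]='q', s[5]='b', s[6]='b'
Result: qbb


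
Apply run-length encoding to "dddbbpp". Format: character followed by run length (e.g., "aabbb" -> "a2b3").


Input: 'dddbbpp'
Operation: identify consecutive runs
Runs: 'ddd' -> d3, 'bb' -> b2, 'pp' -> p2
Encoded: d3b2p2


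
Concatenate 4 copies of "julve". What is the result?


Input string: 'julve'
Operation: repeat 4 times
Concatenation: 'julve' + 'julve' + 'julve' + 'julve'
Result: julvejulvejulvejulve


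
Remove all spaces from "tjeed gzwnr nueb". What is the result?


Input string: 'tjeed gzwnr nueb'
Operation: remove all spaces
Words: 'tjeed', 'gzwnr', 'nueb'
Join without spaces: tjeedgzwnrnueb


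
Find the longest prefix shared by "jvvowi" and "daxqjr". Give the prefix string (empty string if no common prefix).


String 1: 'jvvowi'
String 2: 'daxqjr'
Compare position by position:
pos 0: 'j' vs 'd' differ -> stop
Longest common prefix: "" (length 0)


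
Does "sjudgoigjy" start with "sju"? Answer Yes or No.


Input string: 'sjudgoigjy'
Prefix to check: 'sju'
First 3 characters of input: 'sju'
Match: True
Result: Yes


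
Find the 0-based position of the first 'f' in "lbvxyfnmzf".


Input string: 'lbvxyfnmzf'
Target: 'f'
Scanning left to right: s[0]='l', s[1]='b', s[2]='v', s[3]='x', s[4]='y', s[5]='f'
First match at index: 5


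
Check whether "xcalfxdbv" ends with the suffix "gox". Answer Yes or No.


Input string: 'xcalfxdbv'
Suffix to check: 'gox'
Last 3 characters of input: 'dbv'
Match: False
Result: No


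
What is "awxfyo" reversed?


Input string: 'awxfyo'
Operation: reverse character order
Original order: 'a' -> 'w' -> 'x' -> 'f' -> 'y' -> 'o'
Reversed order: 'o' -> 'y' -> 'f' -> 'x' -> 'w' -> 'a'
Result: oyfxwa


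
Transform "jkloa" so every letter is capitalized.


Input string: 'jkloa'
Operation: convert each letter to uppercase
Mapping: 'j'->'J', 'k'->'K', 'l'->'L', 'o'->'O', 'a'->'A'
Result: JKLOA


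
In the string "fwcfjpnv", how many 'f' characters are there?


Input string: 'fwcfjpnv'
Target character: 'f'
Scan each position: s[0]='f', s[3]='f'
Matches found at indices: 0, 3
Total: 2


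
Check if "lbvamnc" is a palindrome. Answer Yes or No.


Input string: 'lbvamnc'
Reversed: 'cnmavbl'
Compare pairs: s[0]='l' vs s[6]='c' (mismatch), s[1]='b' vs s[5]='n' (mismatch), s[2]='v' vs s[4]='m' (mismatch)
Palindrome: No
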